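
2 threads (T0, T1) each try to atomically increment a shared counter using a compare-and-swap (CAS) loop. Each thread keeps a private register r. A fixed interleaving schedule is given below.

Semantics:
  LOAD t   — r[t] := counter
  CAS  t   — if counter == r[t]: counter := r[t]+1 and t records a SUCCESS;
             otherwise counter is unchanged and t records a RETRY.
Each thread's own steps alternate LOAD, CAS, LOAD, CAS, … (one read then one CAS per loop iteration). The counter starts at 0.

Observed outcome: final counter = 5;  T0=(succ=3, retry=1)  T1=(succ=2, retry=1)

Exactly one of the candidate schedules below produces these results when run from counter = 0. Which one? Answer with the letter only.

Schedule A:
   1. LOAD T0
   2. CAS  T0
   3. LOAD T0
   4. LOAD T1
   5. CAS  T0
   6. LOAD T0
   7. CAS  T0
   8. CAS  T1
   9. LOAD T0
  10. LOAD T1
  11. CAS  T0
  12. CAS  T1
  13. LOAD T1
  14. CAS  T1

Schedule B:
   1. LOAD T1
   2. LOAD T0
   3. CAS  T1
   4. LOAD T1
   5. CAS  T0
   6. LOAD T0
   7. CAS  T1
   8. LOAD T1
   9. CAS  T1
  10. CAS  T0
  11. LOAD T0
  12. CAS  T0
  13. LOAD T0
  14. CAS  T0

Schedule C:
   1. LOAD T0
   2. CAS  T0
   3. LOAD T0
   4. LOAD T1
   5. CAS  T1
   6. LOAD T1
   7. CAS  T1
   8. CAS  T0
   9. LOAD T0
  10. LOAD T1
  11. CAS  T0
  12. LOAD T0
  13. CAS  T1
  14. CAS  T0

Simulating candidate C:
step 1: T0 LOAD ⇒ load; ctr=0 reg=0
step 2: T0 CAS ⇒ ok; ctr=1 reg=0
step 3: T0 LOAD ⇒ load; ctr=1 reg=1
step 4: T1 LOAD ⇒ load; ctr=1 reg=1
step 5: T1 CAS ⇒ ok; ctr=2 reg=1
step 6: T1 LOAD ⇒ load; ctr=2 reg=2
step 7: T1 CAS ⇒ ok; ctr=3 reg=2
step 8: T0 CAS ⇒ retry; ctr=3 reg=1
step 9: T0 LOAD ⇒ load; ctr=3 reg=3
step 10: T1 LOAD ⇒ load; ctr=3 reg=3
step 11: T0 CAS ⇒ ok; ctr=4 reg=3
step 12: T0 LOAD ⇒ load; ctr=4 reg=4
step 13: T1 CAS ⇒ retry; ctr=4 reg=3
step 14: T0 CAS ⇒ ok; ctr=5 reg=4

C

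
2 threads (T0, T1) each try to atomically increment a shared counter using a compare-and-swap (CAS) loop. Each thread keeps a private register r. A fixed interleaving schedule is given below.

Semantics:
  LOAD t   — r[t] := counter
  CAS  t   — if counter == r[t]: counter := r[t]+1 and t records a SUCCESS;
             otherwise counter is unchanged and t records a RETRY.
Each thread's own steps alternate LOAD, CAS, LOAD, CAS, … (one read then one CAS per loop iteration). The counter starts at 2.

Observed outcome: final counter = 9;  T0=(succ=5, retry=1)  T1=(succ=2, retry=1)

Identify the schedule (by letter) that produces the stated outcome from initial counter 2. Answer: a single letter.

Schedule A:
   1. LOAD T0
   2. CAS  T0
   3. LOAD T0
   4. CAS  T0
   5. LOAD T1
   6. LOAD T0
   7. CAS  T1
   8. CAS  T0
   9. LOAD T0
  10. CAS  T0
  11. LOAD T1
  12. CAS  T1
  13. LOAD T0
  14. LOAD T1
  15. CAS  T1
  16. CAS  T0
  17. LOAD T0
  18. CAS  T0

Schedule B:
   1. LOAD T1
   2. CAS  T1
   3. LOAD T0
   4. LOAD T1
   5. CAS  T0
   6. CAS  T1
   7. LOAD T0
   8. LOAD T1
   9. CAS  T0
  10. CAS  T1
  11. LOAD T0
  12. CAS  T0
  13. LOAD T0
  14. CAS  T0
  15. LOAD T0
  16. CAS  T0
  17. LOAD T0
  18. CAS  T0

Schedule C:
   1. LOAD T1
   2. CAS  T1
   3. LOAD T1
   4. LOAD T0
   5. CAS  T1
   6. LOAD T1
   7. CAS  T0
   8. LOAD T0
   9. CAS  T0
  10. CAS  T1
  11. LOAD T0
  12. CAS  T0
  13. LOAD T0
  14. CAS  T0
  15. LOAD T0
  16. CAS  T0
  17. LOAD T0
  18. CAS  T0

C

Simulating candidate C:
[1] T1.load  rd  (counter 2, T1.r 2)
[2] T1.cas  hit  (counter 3, T1.r 2)
[3] T1.load  rd  (counter 3, T1.r 3)
[4] T0.load  rd  (counter 3, T0.r 3)
[5] T1.cas  hit  (counter 4, T1.r 3)
[6] T1.load  rd  (counter 4, T1.r 4)
[7] T0.cas  miss  (counter 4, T0.r 3)
[8] T0.load  rd  (counter 4, T0.r 4)
[9] T0.cas  hit  (counter 5, T0.r 4)
[10] T1.cas  miss  (counter 5, T1.r 4)
[11] T0.load  rd  (counter 5, T0.r 5)
[12] T0.cas  hit  (counter 6, T0.r 5)
[13] T0.load  rd  (counter 6, T0.r 6)
[14] T0.cas  hit  (counter 7, T0.r 6)
[15] T0.load  rd  (counter 7, T0.r 7)
[16] T0.cas  hit  (counter 8, T0.r 7)
[17] T0.load  rd  (counter 8, T0.r 8)
[18] T0.cas  hit  (counter 9, T0.r 8)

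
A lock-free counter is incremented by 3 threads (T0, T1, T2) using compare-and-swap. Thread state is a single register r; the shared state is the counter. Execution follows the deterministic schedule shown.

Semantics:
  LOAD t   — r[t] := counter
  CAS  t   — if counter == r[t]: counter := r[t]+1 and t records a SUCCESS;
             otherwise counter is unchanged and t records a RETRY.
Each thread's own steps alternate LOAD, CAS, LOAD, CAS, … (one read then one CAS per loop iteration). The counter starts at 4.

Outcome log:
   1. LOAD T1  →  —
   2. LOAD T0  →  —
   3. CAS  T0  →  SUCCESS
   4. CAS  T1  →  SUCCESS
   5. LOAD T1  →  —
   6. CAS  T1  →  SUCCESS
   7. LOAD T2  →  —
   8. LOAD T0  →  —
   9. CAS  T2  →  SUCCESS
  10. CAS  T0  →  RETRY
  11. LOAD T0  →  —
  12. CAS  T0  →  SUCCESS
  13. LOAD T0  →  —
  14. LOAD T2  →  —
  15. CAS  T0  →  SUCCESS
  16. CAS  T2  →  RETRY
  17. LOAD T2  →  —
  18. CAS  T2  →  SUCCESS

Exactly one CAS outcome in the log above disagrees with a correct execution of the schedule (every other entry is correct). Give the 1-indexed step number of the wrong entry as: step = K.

Re-executing:
T1 LOAD — after: cnt=4, r=4 — load
T0 LOAD — after: cnt=4, r=4 — load
T0 CAS — after: cnt=5, r=4 — ok
T1 CAS — after: cnt=5, r=4 — retry
T1 LOAD — after: cnt=5, r=5 — load
T1 CAS — after: cnt=6, r=5 — ok
T2 LOAD — after: cnt=6, r=6 — load
T0 LOAD — after: cnt=6, r=6 — load
T2 CAS — after: cnt=7, r=6 — ok
T0 CAS — after: cnt=7, r=6 — retry
T0 LOAD — after: cnt=7, r=7 — load
T0 CAS — after: cnt=8, r=7 — ok
T0 LOAD — after: cnt=8, r=8 — load
T2 LOAD — after: cnt=8, r=8 — load
T0 CAS — after: cnt=9, r=8 — ok
T2 CAS — after: cnt=9, r=8 — retry
T2 LOAD — after: cnt=9, r=9 — load
T2 CAS — after: cnt=10, r=9 — ok
Flip is step 4.

step = 4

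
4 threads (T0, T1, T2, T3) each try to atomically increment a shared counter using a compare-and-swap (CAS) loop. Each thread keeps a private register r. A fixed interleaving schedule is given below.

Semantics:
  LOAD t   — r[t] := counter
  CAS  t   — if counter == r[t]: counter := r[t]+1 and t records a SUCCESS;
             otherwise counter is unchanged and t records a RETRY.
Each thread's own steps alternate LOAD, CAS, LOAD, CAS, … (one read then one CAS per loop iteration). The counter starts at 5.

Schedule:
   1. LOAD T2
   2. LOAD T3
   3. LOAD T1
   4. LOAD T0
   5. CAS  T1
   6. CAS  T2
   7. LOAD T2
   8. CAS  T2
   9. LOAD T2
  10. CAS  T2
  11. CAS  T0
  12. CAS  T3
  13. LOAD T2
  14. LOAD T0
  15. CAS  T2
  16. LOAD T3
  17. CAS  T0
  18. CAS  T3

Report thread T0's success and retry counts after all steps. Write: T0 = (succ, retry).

T0 = (0, 2)

1. LOAD T2 → mem=5 r[T2]=5 [LOAD]
2. LOAD T3 → mem=5 r[T3]=5 [LOAD]
3. LOAD T1 → mem=5 r[T1]=5 [LOAD]
4. LOAD T0 → mem=5 r[T0]=5 [LOAD]
5. CAS T1 → mem=6 r[T1]=5 [OK]
6. CAS T2 → mem=6 r[T2]=5 [RETRY]
7. LOAD T2 → mem=6 r[T2]=6 [LOAD]
8. CAS T2 → mem=7 r[T2]=6 [OK]
9. LOAD T2 → mem=7 r[T2]=7 [LOAD]
10. CAS T2 → mem=8 r[T2]=7 [OK]
11. CAS T0 → mem=8 r[T0]=5 [RETRY]
12. CAS T3 → mem=8 r[T3]=5 [RETRY]
13. LOAD T2 → mem=8 r[T2]=8 [LOAD]
14. LOAD T0 → mem=8 r[T0]=8 [LOAD]
15. CAS T2 → mem=9 r[T2]=8 [OK]
16. LOAD T3 → mem=9 r[T3]=9 [LOAD]
17. CAS T0 → mem=9 r[T0]=8 [RETRY]
18. CAS T3 → mem=10 r[T3]=9 [OK]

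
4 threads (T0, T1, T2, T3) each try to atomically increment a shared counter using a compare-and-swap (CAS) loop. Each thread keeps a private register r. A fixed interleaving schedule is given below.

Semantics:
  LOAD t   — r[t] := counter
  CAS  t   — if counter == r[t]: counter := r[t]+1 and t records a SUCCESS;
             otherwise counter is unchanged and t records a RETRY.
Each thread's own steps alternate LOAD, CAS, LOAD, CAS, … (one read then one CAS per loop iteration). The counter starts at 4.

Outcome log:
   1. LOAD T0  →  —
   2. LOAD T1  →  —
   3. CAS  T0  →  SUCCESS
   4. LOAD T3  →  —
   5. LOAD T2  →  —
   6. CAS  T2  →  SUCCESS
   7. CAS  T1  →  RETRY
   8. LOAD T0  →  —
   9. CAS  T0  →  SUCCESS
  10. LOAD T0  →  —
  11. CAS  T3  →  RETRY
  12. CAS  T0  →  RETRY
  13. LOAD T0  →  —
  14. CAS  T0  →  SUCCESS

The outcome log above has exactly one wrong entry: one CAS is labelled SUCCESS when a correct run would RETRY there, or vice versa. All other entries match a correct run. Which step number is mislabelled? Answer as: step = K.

Reference trace:
#1 T0 reads 4
#2 T1 reads 4
#3 T0 CAS(4→5) writes; counter now 5
#4 T3 reads 5
#5 T2 reads 5
#6 T2 CAS(5→6) writes; counter now 6
#7 T1 CAS(4→5) fails; counter now 6
#8 T0 reads 6
#9 T0 CAS(6→7) writes; counter now 7
#10 T0 reads 7
#11 T3 CAS(5→6) fails; counter now 7
#12 T0 CAS(7→8) writes; counter now 8
#13 T0 reads 8
#14 T0 CAS(8→9) writes; counter now 9
Log disagrees first at step 12.

step = 12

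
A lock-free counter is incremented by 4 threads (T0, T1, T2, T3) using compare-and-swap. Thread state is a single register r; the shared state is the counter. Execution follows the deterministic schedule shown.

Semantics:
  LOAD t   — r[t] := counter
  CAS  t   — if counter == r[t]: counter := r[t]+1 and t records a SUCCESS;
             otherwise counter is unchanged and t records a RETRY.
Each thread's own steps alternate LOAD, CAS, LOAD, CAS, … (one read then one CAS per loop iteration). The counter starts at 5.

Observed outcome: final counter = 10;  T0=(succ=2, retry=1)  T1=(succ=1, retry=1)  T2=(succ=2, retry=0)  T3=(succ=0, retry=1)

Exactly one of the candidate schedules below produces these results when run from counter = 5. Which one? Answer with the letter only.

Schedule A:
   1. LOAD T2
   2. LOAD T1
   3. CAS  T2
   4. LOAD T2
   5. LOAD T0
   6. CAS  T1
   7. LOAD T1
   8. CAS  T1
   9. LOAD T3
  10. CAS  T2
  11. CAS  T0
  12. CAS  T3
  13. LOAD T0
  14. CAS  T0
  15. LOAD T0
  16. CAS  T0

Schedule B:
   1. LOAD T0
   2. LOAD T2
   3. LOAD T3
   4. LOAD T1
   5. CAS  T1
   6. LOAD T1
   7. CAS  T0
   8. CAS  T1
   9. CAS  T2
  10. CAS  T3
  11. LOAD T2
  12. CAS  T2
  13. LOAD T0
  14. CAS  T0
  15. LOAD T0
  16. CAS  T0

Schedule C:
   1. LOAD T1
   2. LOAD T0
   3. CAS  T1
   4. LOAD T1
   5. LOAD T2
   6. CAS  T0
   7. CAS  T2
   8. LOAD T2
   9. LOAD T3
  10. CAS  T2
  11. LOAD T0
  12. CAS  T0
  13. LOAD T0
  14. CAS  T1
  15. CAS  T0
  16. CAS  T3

Simulating candidate C:
1. LOAD T1 → mem=5 r[T1]=5 [LOAD]
2. LOAD T0 → mem=5 r[T0]=5 [LOAD]
3. CAS T1 → mem=6 r[T1]=5 [OK]
4. LOAD T1 → mem=6 r[T1]=6 [LOAD]
5. LOAD T2 → mem=6 r[T2]=6 [LOAD]
6. CAS T0 → mem=6 r[T0]=5 [RETRY]
7. CAS T2 → mem=7 r[T2]=6 [OK]
8. LOAD T2 → mem=7 r[T2]=7 [LOAD]
9. LOAD T3 → mem=7 r[T3]=7 [LOAD]
10. CAS T2 → mem=8 r[T2]=7 [OK]
11. LOAD T0 → mem=8 r[T0]=8 [LOAD]
12. CAS T0 → mem=9 r[T0]=8 [OK]
13. LOAD T0 → mem=9 r[T0]=9 [LOAD]
14. CAS T1 → mem=9 r[T1]=6 [RETRY]
15. CAS T0 → mem=10 r[T0]=9 [OK]
16. CAS T3 → mem=10 r[T3]=7 [RETRY]

C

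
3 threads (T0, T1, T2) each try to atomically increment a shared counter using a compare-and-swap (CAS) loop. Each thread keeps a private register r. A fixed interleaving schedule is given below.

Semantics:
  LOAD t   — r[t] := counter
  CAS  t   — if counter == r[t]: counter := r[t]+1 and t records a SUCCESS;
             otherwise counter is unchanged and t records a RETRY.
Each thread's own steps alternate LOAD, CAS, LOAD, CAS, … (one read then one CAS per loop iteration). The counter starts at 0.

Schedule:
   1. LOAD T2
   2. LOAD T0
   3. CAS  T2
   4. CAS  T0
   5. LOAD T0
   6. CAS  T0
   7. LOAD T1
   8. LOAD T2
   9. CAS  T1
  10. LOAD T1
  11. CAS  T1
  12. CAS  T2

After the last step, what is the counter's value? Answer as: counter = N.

1. LOAD T2 → mem=0 r[T2]=0 [LOAD]
2. LOAD T0 → mem=0 r[T0]=0 [LOAD]
3. CAS T2 → mem=1 r[T2]=0 [OK]
4. CAS T0 → mem=1 r[T0]=0 [RETRY]
5. LOAD T0 → mem=1 r[T0]=1 [LOAD]
6. CAS T0 → mem=2 r[T0]=1 [OK]
7. LOAD T1 → mem=2 r[T1]=2 [LOAD]
8. LOAD T2 → mem=2 r[T2]=2 [LOAD]
9. CAS T1 → mem=3 r[T1]=2 [OK]
10. LOAD T1 → mem=3 r[T1]=3 [LOAD]
11. CAS T1 → mem=4 r[T1]=3 [OK]
12. CAS T2 → mem=4 r[T2]=2 [RETRY]

counter = 4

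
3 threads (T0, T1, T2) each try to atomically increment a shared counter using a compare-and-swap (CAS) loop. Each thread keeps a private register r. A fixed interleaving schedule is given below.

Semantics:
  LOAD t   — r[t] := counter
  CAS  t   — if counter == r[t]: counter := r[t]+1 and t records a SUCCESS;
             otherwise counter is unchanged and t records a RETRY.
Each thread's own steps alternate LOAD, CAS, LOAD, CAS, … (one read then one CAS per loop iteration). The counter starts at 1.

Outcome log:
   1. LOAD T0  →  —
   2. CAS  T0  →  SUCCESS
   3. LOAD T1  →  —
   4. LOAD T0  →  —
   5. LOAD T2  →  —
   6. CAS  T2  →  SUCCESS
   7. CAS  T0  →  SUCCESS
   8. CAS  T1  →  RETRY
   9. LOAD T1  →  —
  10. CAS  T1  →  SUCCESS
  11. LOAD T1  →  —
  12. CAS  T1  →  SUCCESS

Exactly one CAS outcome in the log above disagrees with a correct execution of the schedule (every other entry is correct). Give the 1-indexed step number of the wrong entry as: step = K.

Reference trace:
#1 T0 reads 1
#2 T0 CAS(1→2) writes; counter now 2
#3 T1 reads 2
#4 T0 reads 2
#5 T2 reads 2
#6 T2 CAS(2→3) writes; counter now 3
#7 T0 CAS(2→3) fails; counter now 3
#8 T1 CAS(2→3) fails; counter now 3
#9 T1 reads 3
#10 T1 CAS(3→4) writes; counter now 4
#11 T1 reads 4
#12 T1 CAS(4→5) writes; counter now 5
Mismatch at 7.

step = 7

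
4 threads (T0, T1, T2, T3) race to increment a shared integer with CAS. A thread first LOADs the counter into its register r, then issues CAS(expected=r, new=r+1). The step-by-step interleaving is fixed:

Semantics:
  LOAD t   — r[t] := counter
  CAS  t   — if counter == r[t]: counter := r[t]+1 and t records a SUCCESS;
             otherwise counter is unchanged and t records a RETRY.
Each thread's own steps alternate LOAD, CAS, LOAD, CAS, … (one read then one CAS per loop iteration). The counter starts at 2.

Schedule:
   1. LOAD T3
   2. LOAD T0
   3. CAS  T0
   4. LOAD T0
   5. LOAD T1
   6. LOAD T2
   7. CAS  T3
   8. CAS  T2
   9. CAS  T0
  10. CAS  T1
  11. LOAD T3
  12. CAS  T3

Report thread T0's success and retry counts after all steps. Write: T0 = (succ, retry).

T0 = (1, 1)

   1) LOAD T3:  M=2  r_T3=2
   2) LOAD T0:  M=2  r_T0=2
   3) CAS  T0:  M=3  r_T0=2 ✓
   4) LOAD T0:  M=3  r_T0=3
   5) LOAD T1:  M=3  r_T1=3
   6) LOAD T2:  M=3  r_T2=3
   7) CAS  T3:  M=3  r_T3=2 ✗
   8) CAS  T2:  M=4  r_T2=3 ✓
   9) CAS  T0:  M=4  r_T0=3 ✗
  10) CAS  T1:  M=4  r_T1=3 ✗
  11) LOAD T3:  M=4  r_T3=4
  12) CAS  T3:  M=5  r_T3=4 ✓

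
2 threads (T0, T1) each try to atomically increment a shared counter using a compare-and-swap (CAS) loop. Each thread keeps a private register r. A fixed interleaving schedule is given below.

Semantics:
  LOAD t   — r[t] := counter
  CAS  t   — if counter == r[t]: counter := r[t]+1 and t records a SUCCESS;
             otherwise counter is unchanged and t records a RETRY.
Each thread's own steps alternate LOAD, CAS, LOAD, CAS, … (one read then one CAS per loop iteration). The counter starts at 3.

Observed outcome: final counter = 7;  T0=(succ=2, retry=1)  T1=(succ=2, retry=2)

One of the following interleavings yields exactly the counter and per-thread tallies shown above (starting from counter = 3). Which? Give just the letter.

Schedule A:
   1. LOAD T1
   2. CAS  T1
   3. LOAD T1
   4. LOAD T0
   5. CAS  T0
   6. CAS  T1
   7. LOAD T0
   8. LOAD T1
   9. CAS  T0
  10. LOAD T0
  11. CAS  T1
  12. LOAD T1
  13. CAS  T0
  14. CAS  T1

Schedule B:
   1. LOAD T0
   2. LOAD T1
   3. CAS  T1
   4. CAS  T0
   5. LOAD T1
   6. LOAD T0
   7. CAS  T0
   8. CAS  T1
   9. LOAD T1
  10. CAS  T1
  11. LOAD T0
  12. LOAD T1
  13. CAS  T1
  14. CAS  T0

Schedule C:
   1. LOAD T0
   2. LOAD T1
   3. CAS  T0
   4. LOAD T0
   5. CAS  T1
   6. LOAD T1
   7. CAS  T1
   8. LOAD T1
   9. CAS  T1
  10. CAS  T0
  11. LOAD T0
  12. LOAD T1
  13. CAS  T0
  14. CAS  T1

Tracing schedule C:
1. LOAD T0 → mem=3 r[T0]=3 [LOAD]
2. LOAD T1 → mem=3 r[T1]=3 [LOAD]
3. CAS T0 → mem=4 r[T0]=3 [OK]
4. LOAD T0 → mem=4 r[T0]=4 [LOAD]
5. CAS T1 → mem=4 r[T1]=3 [RETRY]
6. LOAD T1 → mem=4 r[T1]=4 [LOAD]
7. CAS T1 → mem=5 r[T1]=4 [OK]
8. LOAD T1 → mem=5 r[T1]=5 [LOAD]
9. CAS T1 → mem=6 r[T1]=5 [OK]
10. CAS T0 → mem=6 r[T0]=4 [RETRY]
11. LOAD T0 → mem=6 r[T0]=6 [LOAD]
12. LOAD T1 → mem=6 r[T1]=6 [LOAD]
13. CAS T0 → mem=7 r[T0]=6 [OK]
14. CAS T1 → mem=7 r[T1]=6 [RETRY]

C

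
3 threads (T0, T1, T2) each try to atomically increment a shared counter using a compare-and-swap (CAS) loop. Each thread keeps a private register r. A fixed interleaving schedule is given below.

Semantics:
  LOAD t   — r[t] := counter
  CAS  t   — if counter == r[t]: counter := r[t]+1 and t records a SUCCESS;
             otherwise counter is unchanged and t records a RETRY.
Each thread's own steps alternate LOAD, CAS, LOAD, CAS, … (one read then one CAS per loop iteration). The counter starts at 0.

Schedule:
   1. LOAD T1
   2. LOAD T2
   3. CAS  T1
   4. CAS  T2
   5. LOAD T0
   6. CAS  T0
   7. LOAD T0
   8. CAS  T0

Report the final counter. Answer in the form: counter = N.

counter = 3

step 1: T1 LOAD ⇒ load; ctr=0 reg=0
step 2: T2 LOAD ⇒ load; ctr=0 reg=0
step 3: T1 CAS ⇒ ok; ctr=1 reg=0
step 4: T2 CAS ⇒ retry; ctr=1 reg=0
step 5: T0 LOAD ⇒ load; ctr=1 reg=1
step 6: T0 CAS ⇒ ok; ctr=2 reg=1
step 7: T0 LOAD ⇒ load; ctr=2 reg=2
step 8: T0 CAS ⇒ ok; ctr=3 reg=2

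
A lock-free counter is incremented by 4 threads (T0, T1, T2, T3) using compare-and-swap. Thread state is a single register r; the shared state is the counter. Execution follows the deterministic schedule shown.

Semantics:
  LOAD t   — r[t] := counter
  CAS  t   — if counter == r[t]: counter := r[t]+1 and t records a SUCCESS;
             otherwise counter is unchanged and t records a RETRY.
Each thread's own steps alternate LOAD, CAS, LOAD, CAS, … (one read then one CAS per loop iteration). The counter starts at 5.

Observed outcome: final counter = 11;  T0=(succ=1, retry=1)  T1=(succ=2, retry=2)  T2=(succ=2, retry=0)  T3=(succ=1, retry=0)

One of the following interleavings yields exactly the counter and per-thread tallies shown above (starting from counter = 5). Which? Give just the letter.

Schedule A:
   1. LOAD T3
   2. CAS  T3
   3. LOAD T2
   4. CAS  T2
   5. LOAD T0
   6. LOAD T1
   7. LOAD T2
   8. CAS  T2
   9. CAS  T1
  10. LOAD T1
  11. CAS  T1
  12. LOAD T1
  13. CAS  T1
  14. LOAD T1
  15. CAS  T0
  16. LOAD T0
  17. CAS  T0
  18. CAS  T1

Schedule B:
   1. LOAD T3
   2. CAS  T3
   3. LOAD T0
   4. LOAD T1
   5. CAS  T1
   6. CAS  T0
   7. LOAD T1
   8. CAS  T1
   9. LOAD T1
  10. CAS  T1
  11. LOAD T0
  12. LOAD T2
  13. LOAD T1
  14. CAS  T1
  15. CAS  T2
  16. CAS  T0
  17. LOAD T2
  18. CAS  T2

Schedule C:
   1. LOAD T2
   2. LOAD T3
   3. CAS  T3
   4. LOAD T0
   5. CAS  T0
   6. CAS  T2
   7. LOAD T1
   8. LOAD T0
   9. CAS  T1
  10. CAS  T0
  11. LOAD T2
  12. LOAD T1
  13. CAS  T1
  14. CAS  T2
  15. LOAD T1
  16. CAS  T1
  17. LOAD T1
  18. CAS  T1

A

Run A:
[1] T3.load  rd  (counter 5, T3.r 5)
[2] T3.cas  hit  (counter 6, T3.r 5)
[3] T2.load  rd  (counter 6, T2.r 6)
[4] T2.cas  hit  (counter 7, T2.r 6)
[5] T0.load  rd  (counter 7, T0.r 7)
[6] T1.load  rd  (counter 7, T1.r 7)
[7] T2.load  rd  (counter 7, T2.r 7)
[8] T2.cas  hit  (counter 8, T2.r 7)
[9] T1.cas  miss  (counter 8, T1.r 7)
[10] T1.load  rd  (counter 8, T1.r 8)
[11] T1.cas  hit  (counter 9, T1.r 8)
[12] T1.load  rd  (counter 9, T1.r 9)
[13] T1.cas  hit  (counter 10, T1.r 9)
[14] T1.load  rd  (counter 10, T1.r 10)
[15] T0.cas  miss  (counter 10, T0.r 7)
[16] T0.load  rd  (counter 10, T0.r 10)
[17] T0.cas  hit  (counter 11, T0.r 10)
[18] T1.cas  miss  (counter 11, T1.r 10)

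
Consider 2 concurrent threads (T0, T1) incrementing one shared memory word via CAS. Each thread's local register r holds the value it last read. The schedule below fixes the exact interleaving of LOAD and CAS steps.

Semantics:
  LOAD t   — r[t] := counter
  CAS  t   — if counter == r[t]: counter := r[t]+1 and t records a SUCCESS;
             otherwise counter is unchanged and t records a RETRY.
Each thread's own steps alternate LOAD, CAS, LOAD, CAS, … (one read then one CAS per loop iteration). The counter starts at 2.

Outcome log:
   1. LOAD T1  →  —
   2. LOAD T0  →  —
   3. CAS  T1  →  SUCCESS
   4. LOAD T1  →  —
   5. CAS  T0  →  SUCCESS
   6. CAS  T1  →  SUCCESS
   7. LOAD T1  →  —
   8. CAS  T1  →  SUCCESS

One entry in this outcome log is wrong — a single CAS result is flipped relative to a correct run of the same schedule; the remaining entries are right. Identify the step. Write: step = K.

Correct run:
#1 T1 reads 2
#2 T0 reads 2
#3 T1 CAS(2→3) writes; counter now 3
#4 T1 reads 3
#5 T0 CAS(2→3) fails; counter now 3
#6 T1 CAS(3→4) writes; counter now 4
#7 T1 reads 4
#8 T1 CAS(4→5) writes; counter now 5
Mismatch at 5.

step = 5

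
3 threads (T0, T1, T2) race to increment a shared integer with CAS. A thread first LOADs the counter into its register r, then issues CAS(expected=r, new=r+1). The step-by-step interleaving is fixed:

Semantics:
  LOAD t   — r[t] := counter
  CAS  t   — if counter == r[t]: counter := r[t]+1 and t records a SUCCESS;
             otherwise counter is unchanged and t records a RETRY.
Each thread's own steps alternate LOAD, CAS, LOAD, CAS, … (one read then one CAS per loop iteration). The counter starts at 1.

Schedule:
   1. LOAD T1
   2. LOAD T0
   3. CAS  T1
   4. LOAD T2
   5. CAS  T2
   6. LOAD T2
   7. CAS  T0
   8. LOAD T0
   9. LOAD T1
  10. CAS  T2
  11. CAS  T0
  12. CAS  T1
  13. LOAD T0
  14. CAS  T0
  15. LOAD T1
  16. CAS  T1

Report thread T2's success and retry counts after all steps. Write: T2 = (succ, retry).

#1 T1 reads 1
#2 T0 reads 1
#3 T1 CAS(1→2) writes; counter now 2
#4 T2 reads 2
#5 T2 CAS(2→3) writes; counter now 3
#6 T2 reads 3
#7 T0 CAS(1→2) fails; counter now 3
#8 T0 reads 3
#9 T1 reads 3
#10 T2 CAS(3→4) writes; counter now 4
#11 T0 CAS(3→4) fails; counter now 4
#12 T1 CAS(3→4) fails; counter now 4
#13 T0 reads 4
#14 T0 CAS(4→5) writes; counter now 5
#15 T1 reads 5
#16 T1 CAS(5→6) writes; counter now 6

T2 = (2, 0)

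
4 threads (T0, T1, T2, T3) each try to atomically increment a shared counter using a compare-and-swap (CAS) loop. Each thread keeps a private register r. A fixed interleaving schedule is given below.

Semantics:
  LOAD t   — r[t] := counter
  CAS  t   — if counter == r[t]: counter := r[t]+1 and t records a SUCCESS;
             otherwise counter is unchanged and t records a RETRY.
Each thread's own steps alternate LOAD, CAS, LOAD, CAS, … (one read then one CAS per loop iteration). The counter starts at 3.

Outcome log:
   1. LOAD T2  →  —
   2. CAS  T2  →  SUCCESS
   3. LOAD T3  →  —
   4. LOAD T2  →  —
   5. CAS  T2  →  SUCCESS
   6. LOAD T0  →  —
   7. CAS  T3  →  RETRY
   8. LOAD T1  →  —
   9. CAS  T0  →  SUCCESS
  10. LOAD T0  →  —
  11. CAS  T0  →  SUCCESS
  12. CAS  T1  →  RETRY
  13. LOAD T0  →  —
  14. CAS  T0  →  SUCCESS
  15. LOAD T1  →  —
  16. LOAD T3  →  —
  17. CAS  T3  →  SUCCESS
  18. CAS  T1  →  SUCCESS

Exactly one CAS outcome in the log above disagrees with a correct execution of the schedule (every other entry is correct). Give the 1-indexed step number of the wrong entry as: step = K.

Reference trace:
step 1: T2 LOAD ⇒ load; ctr=3 reg=3
step 2: T2 CAS ⇒ ok; ctr=4 reg=3
step 3: T3 LOAD ⇒ load; ctr=4 reg=4
step 4: T2 LOAD ⇒ load; ctr=4 reg=4
step 5: T2 CAS ⇒ ok; ctr=5 reg=4
step 6: T0 LOAD ⇒ load; ctr=5 reg=5
step 7: T3 CAS ⇒ retry; ctr=5 reg=4
step 8: T1 LOAD ⇒ load; ctr=5 reg=5
step 9: T0 CAS ⇒ ok; ctr=6 reg=5
step 10: T0 LOAD ⇒ load; ctr=6 reg=6
step 11: T0 CAS ⇒ ok; ctr=7 reg=6
step 12: T1 CAS ⇒ retry; ctr=7 reg=5
step 13: T0 LOAD ⇒ load; ctr=7 reg=7
step 14: T0 CAS ⇒ ok; ctr=8 reg=7
step 15: T1 LOAD ⇒ load; ctr=8 reg=8
step 16: T3 LOAD ⇒ load; ctr=8 reg=8
step 17: T3 CAS ⇒ ok; ctr=9 reg=8
step 18: T1 CAS ⇒ retry; ctr=9 reg=8
Mismatch at 18.

step = 18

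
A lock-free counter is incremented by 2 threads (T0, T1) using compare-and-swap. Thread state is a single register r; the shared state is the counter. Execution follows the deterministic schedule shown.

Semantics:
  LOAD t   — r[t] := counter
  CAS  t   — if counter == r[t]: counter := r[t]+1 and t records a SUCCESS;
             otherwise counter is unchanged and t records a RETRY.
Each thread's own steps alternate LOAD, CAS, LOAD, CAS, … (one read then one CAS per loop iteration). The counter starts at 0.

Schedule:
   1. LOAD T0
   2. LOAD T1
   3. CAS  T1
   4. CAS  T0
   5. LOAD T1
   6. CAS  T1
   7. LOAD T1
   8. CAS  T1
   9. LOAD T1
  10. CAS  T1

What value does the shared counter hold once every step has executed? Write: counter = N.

counter = 4

T0 LOAD — after: cnt=0, r=0 — load
T1 LOAD — after: cnt=0, r=0 — load
T1 CAS — after: cnt=1, r=0 — ok
T0 CAS — after: cnt=1, r=0 — retry
T1 LOAD — after: cnt=1, r=1 — load
T1 CAS — after: cnt=2, r=1 — ok
T1 LOAD — after: cnt=2, r=2 — load
T1 CAS — after: cnt=3, r=2 — ok
T1 LOAD — after: cnt=3, r=3 — load
T1 CAS — after: cnt=4, r=3 — ok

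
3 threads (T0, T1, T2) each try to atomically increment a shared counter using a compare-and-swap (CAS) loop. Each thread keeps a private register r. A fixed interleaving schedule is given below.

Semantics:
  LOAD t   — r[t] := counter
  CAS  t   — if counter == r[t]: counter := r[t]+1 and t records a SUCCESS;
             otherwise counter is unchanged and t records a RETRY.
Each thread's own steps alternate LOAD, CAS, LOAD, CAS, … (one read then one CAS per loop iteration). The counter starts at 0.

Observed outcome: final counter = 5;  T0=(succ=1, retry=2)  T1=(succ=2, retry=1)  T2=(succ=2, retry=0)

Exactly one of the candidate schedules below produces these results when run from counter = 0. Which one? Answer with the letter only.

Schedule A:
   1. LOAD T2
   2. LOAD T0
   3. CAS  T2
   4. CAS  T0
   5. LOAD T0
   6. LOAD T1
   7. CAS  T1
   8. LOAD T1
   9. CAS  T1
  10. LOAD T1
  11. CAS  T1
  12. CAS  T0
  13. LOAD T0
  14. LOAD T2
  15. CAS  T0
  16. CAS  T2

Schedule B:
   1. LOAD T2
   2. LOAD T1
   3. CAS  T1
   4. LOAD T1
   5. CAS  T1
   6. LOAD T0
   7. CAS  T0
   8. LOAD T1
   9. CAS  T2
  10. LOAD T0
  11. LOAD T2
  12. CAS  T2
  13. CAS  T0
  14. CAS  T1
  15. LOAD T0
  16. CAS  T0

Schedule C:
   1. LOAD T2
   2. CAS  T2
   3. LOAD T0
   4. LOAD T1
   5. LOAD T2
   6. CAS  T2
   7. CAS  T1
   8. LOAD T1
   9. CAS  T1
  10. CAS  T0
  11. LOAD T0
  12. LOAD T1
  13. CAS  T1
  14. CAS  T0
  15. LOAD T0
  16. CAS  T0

Run C:
T2 LOAD — after: cnt=0, r=0 — load
T2 CAS — after: cnt=1, r=0 — ok
T0 LOAD — after: cnt=1, r=1 — load
T1 LOAD — after: cnt=1, r=1 — load
T2 LOAD — after: cnt=1, r=1 — load
T2 CAS — after: cnt=2, r=1 — ok
T1 CAS — after: cnt=2, r=1 — retry
T1 LOAD — after: cnt=2, r=2 — load
T1 CAS — after: cnt=3, r=2 — ok
T0 CAS — after: cnt=3, r=1 — retry
T0 LOAD — after: cnt=3, r=3 — load
T1 LOAD — after: cnt=3, r=3 — load
T1 CAS — after: cnt=4, r=3 — ok
T0 CAS — after: cnt=4, r=3 — retry
T0 LOAD — after: cnt=4, r=4 — load
T0 CAS — after: cnt=5, r=4 — ok

C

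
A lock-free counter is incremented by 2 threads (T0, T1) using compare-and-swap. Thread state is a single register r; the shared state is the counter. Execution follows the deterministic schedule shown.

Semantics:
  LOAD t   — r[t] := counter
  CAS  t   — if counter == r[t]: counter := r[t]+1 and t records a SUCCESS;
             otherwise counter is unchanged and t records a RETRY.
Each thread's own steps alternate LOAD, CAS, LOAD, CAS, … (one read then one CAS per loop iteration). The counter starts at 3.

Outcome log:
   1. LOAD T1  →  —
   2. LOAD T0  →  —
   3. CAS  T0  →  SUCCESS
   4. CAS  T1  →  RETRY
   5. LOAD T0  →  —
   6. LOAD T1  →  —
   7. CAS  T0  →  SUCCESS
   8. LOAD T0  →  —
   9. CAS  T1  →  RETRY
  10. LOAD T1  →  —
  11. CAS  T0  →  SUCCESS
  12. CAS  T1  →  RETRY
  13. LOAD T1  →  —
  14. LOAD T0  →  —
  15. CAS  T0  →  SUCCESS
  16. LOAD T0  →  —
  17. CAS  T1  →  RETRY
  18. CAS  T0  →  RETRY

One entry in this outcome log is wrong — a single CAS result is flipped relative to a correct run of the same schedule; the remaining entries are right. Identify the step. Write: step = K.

step = 18

Re-executing:
[1] T1.load  rd  (counter 3, T1.r 3)
[2] T0.load  rd  (counter 3, T0.r 3)
[3] T0.cas  hit  (counter 4, T0.r 3)
[4] T1.cas  miss  (counter 4, T1.r 3)
[5] T0.load  rd  (counter 4, T0.r 4)
[6] T1.load  rd  (counter 4, T1.r 4)
[7] T0.cas  hit  (counter 5, T0.r 4)
[8] T0.load  rd  (counter 5, T0.r 5)
[9] T1.cas  miss  (counter 5, T1.r 4)
[10] T1.load  rd  (counter 5, T1.r 5)
[11] T0.cas  hit  (counter 6, T0.r 5)
[12] T1.cas  miss  (counter 6, T1.r 5)
[13] T1.load  rd  (counter 6, T1.r 6)
[14] T0.load  rd  (counter 6, T0.r 6)
[15] T0.cas  hit  (counter 7, T0.r 6)
[16] T0.load  rd  (counter 7, T0.r 7)
[17] T1.cas  miss  (counter 7, T1.r 6)
[18] T0.cas  hit  (counter 8, T0.r 7)
Flip is step 18.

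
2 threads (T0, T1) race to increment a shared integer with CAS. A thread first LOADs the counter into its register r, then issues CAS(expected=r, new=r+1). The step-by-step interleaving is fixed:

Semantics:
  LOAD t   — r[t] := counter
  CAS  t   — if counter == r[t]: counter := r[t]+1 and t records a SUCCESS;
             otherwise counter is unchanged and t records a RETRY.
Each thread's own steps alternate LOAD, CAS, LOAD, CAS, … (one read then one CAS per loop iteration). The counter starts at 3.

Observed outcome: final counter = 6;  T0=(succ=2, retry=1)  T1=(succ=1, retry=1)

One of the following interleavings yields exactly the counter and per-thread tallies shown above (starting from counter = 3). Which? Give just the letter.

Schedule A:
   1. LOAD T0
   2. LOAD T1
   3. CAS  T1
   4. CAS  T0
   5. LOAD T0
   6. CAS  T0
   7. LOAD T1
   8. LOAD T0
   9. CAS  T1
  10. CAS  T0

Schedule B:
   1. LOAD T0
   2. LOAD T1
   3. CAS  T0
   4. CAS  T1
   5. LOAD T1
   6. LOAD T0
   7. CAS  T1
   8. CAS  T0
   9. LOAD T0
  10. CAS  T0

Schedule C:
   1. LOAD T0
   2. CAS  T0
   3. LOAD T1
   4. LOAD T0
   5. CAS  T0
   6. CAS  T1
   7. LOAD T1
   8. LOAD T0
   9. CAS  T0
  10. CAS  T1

Tracing schedule B:
step 1: T0 LOAD ⇒ load; ctr=3 reg=3
step 2: T1 LOAD ⇒ load; ctr=3 reg=3
step 3: T0 CAS ⇒ ok; ctr=4 reg=3
step 4: T1 CAS ⇒ retry; ctr=4 reg=3
step 5: T1 LOAD ⇒ load; ctr=4 reg=4
step 6: T0 LOAD ⇒ load; ctr=4 reg=4
step 7: T1 CAS ⇒ ok; ctr=5 reg=4
step 8: T0 CAS ⇒ retry; ctr=5 reg=4
step 9: T0 LOAD ⇒ load; ctr=5 reg=5
step 10: T0 CAS ⇒ ok; ctr=6 reg=5

B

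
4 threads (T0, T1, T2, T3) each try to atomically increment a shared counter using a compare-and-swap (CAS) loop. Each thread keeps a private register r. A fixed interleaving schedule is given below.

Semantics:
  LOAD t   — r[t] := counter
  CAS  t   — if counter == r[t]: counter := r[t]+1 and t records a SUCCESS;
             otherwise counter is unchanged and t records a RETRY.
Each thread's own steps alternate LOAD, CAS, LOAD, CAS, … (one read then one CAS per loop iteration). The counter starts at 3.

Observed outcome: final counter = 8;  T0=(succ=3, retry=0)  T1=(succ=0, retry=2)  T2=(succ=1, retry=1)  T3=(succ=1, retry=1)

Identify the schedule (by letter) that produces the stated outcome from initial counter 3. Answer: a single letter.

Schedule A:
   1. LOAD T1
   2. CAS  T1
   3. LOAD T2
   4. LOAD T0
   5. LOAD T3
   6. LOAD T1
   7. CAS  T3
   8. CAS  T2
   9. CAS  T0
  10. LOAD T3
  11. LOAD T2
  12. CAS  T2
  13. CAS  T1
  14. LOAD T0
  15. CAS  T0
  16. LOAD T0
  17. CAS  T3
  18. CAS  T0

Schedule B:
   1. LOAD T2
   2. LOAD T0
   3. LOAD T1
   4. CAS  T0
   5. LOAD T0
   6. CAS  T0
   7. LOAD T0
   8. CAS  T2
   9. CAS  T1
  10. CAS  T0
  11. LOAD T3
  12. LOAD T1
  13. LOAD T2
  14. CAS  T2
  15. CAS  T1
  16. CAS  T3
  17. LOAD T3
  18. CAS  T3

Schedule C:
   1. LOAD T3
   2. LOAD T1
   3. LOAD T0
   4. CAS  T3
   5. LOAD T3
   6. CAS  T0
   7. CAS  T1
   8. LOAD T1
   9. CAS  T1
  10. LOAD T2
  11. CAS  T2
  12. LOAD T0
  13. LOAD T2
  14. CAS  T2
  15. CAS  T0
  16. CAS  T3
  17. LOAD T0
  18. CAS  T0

B

Run B:
   1) LOAD T2:  M=3  r_T2=3
   2) LOAD T0:  M=3  r_T0=3
   3) LOAD T1:  M=3  r_T1=3
   4) CAS  T0:  M=4  r_T0=3 ✓
   5) LOAD T0:  M=4  r_T0=4
   6) CAS  T0:  M=5  r_T0=4 ✓
   7) LOAD T0:  M=5  r_T0=5
   8) CAS  T2:  M=5  r_T2=3 ✗
   9) CAS  T1:  M=5  r_T1=3 ✗
  10) CAS  T0:  M=6  r_T0=5 ✓
  11) LOAD T3:  M=6  r_T3=6
  12) LOAD T1:  M=6  r_T1=6
  13) LOAD T2:  M=6  r_T2=6
  14) CAS  T2:  M=7  r_T2=6 ✓
  15) CAS  T1:  M=7  r_T1=6 ✗
  16) CAS  T3:  M=7  r_T3=6 ✗
  17) LOAD T3:  M=7  r_T3=7
  18) CAS  T3:  M=8  r_T3=7 ✓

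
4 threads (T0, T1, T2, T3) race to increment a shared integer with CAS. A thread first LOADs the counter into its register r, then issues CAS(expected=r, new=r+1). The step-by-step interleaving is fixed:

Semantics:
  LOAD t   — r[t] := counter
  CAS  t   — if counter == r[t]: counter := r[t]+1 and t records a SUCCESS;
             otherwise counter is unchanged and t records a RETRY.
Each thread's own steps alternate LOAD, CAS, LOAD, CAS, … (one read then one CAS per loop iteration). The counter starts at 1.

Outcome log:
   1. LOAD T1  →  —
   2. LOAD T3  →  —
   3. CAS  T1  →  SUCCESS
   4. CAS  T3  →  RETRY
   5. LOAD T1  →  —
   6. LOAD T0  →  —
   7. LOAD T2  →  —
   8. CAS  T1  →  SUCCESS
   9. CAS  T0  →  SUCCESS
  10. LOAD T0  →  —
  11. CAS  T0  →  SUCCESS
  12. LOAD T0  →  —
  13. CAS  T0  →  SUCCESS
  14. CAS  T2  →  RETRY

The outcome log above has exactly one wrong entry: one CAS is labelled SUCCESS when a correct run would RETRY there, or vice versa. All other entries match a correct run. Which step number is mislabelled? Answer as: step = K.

step = 9

Reference trace:
1. LOAD T1 → mem=1 r[T1]=1 [LOAD]
2. LOAD T3 → mem=1 r[T3]=1 [LOAD]
3. CAS T1 → mem=2 r[T1]=1 [OK]
4. CAS T3 → mem=2 r[T3]=1 [RETRY]
5. LOAD T1 → mem=2 r[T1]=2 [LOAD]
6. LOAD T0 → mem=2 r[T0]=2 [LOAD]
7. LOAD T2 → mem=2 r[T2]=2 [LOAD]
8. CAS T1 → mem=3 r[T1]=2 [OK]
9. CAS T0 → mem=3 r[T0]=2 [RETRY]
10. LOAD T0 → mem=3 r[T0]=3 [LOAD]
11. CAS T0 → mem=4 r[T0]=3 [OK]
12. LOAD T0 → mem=4 r[T0]=4 [LOAD]
13. CAS T0 → mem=5 r[T0]=4 [OK]
14. CAS T2 → mem=5 r[T2]=2 [RETRY]
Flip is step 9.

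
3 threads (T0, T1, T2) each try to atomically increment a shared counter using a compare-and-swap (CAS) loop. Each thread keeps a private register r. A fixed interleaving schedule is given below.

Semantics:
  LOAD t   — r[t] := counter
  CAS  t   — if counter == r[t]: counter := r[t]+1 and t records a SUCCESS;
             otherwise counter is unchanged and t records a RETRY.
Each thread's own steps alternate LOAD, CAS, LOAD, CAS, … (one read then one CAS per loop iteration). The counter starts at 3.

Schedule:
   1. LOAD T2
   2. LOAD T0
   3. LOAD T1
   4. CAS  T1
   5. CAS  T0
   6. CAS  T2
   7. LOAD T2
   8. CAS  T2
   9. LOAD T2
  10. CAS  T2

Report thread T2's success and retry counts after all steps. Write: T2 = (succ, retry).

T2 LOAD — after: cnt=3, r=3 — load
T0 LOAD — after: cnt=3, r=3 — load
T1 LOAD — after: cnt=3, r=3 — load
T1 CAS — after: cnt=4, r=3 — ok
T0 CAS — after: cnt=4, r=3 — retry
T2 CAS — after: cnt=4, r=3 — retry
T2 LOAD — after: cnt=4, r=4 — load
T2 CAS — after: cnt=5, r=4 — ok
T2 LOAD — after: cnt=5, r=5 — load
T2 CAS — after: cnt=6, r=5 — ok

T2 = (2, 1)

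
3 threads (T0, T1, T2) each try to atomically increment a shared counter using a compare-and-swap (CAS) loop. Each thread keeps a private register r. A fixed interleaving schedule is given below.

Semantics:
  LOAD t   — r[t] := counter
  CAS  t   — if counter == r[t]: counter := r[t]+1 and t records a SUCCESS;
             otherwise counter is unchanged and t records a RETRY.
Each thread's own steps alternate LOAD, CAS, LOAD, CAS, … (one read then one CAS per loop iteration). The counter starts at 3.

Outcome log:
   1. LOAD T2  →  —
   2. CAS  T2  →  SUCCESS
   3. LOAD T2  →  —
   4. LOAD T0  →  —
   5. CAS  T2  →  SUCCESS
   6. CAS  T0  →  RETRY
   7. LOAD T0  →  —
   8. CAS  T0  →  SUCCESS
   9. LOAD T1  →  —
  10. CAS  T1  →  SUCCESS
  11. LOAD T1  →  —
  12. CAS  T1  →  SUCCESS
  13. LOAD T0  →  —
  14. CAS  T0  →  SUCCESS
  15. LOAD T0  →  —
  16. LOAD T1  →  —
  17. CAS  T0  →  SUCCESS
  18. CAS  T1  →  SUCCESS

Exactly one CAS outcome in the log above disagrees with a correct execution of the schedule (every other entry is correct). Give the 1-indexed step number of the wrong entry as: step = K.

step = 18

Re-executing:
1. LOAD T2 → mem=3 r[T2]=3 [LOAD]
2. CAS T2 → mem=4 r[T2]=3 [OK]
3. LOAD T2 → mem=4 r[T2]=4 [LOAD]
4. LOAD T0 → mem=4 r[T0]=4 [LOAD]
5. CAS T2 → mem=5 r[T2]=4 [OK]
6. CAS T0 → mem=5 r[T0]=4 [RETRY]
7. LOAD T0 → mem=5 r[T0]=5 [LOAD]
8. CAS T0 → mem=6 r[T0]=5 [OK]
9. LOAD T1 → mem=6 r[T1]=6 [LOAD]
10. CAS T1 → mem=7 r[T1]=6 [OK]
11. LOAD T1 → mem=7 r[T1]=7 [LOAD]
12. CAS T1 → mem=8 r[T1]=7 [OK]
13. LOAD T0 → mem=8 r[T0]=8 [LOAD]
14. CAS T0 → mem=9 r[T0]=8 [OK]
15. LOAD T0 → mem=9 r[T0]=9 [LOAD]
16. LOAD T1 → mem=9 r[T1]=9 [LOAD]
17. CAS T0 → mem=10 r[T0]=9 [OK]
18. CAS T1 → mem=10 r[T1]=9 [RETRY]
Mismatch at 18.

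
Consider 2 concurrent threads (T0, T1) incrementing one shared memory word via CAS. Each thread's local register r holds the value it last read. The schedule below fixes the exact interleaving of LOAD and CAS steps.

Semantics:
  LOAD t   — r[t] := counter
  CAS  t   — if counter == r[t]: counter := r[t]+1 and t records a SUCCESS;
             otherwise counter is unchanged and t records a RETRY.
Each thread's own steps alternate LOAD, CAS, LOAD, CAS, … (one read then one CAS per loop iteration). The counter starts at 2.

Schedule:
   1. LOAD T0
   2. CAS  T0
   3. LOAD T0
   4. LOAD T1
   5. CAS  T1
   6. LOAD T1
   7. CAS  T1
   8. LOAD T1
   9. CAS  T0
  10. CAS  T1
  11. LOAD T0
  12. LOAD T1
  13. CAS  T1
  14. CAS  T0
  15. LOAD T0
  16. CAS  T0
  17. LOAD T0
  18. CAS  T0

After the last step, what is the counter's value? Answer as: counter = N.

counter = 9

1. LOAD T0 → mem=2 r[T0]=2 [LOAD]
2. CAS T0 → mem=3 r[T0]=2 [OK]
3. LOAD T0 → mem=3 r[T0]=3 [LOAD]
4. LOAD T1 → mem=3 r[T1]=3 [LOAD]
5. CAS T1 → mem=4 r[T1]=3 [OK]
6. LOAD T1 → mem=4 r[T1]=4 [LOAD]
7. CAS T1 → mem=5 r[T1]=4 [OK]
8. LOAD T1 → mem=5 r[T1]=5 [LOAD]
9. CAS T0 → mem=5 r[T0]=3 [RETRY]
10. CAS T1 → mem=6 r[T1]=5 [OK]
11. LOAD T0 → mem=6 r[T0]=6 [LOAD]
12. LOAD T1 → mem=6 r[T1]=6 [LOAD]
13. CAS T1 → mem=7 r[T1]=6 [OK]
14. CAS T0 → mem=7 r[T0]=6 [RETRY]
15. LOAD T0 → mem=7 r[T0]=7 [LOAD]
16. CAS T0 → mem=8 r[T0]=7 [OK]
17. LOAD T0 → mem=8 r[T0]=8 [LOAD]
18. CAS T0 → mem=9 r[T0]=8 [OK]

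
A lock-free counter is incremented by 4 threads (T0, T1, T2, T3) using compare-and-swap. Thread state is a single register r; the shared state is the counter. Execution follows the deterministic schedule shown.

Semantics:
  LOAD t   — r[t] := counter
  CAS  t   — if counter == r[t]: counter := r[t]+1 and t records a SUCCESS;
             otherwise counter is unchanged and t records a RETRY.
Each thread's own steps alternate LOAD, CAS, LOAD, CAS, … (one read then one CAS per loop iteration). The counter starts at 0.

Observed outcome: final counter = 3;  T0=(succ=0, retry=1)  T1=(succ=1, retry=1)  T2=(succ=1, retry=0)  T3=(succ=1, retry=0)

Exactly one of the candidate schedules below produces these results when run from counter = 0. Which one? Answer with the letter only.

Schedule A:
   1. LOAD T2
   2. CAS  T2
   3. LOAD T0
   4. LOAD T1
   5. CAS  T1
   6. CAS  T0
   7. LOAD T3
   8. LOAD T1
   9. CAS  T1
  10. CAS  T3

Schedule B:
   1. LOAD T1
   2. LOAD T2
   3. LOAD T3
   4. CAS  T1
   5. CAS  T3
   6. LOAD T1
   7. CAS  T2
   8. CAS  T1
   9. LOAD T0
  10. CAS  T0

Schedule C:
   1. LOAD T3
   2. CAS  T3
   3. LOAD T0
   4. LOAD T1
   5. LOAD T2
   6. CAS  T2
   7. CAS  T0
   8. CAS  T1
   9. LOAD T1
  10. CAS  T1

Tracing schedule C:
[1] T3.load  rd  (counter 0, T3.r 0)
[2] T3.cas  hit  (counter 1, T3.r 0)
[3] T0.load  rd  (counter 1, T0.r 1)
[4] T1.load  rd  (counter 1, T1.r 1)
[5] T2.load  rd  (counter 1, T2.r 1)
[6] T2.cas  hit  (counter 2, T2.r 1)
[7] T0.cas  miss  (counter 2, T0.r 1)
[8] T1.cas  miss  (counter 2, T1.r 1)
[9] T1.load  rd  (counter 2, T1.r 2)
[10] T1.cas  hit  (counter 3, T1.r 2)

C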